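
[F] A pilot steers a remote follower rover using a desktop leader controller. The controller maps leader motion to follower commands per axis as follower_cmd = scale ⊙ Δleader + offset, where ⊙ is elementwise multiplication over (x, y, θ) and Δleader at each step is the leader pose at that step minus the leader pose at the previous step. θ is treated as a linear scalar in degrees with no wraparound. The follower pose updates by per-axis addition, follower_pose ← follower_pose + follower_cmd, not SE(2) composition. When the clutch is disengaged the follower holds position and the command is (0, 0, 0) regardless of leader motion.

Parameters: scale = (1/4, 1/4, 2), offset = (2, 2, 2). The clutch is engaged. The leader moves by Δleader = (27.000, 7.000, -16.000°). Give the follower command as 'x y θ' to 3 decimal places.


8.750 3.750 -30.000

axis x: 1/4·27.000 + 2 = 8.750
axis y: 1/4·7.000 + 2 = 3.750
axis θ: 2·-16.000 + 2 = -30.000


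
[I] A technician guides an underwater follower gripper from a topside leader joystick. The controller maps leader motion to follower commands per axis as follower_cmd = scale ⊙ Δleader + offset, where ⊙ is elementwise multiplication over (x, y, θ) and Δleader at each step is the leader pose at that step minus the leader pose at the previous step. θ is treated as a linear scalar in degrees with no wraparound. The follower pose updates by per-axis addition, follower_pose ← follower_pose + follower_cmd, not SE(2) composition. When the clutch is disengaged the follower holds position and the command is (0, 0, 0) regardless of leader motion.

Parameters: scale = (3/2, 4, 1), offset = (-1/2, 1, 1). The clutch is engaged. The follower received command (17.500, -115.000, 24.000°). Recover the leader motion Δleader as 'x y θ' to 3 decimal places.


12.000 -29.000 23.000

axis x: (17.500 − -1/2) / (3/2) = 12.000
axis y: (-115.000 − 1) / (4) = -29.000
axis θ: (24.000 − 1) / (1) = 23.000


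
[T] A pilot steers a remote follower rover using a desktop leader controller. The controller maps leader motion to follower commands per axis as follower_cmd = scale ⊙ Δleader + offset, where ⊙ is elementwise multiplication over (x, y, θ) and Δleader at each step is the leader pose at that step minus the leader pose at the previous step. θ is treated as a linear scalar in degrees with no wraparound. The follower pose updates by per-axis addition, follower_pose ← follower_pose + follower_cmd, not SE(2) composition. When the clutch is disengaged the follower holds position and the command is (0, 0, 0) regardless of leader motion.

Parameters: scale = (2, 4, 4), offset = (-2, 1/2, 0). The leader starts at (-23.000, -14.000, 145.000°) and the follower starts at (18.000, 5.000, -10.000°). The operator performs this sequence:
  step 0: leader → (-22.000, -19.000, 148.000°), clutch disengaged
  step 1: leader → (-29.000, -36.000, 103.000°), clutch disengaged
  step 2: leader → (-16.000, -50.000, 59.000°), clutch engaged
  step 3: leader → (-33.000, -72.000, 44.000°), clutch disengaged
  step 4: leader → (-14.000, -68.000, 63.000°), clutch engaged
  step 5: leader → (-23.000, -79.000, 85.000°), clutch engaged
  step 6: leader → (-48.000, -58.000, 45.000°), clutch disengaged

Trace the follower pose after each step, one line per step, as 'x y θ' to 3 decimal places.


step 0: Δleader=(1.000, -5.000, 3.000°), disengaged; cmd=(0,0,0) → follower holds at (18.000, 5.000, -10.000°)
step 1: Δleader=(-7.000, -17.000, -45.000°), disengaged; cmd=(0,0,0) → follower holds at (18.000, 5.000, -10.000°)
step 2: Δleader=(13.000, -14.000, -44.000°), engaged; cmd=(24.000, -55.500, -176.000°) → follower=(42.000, -50.500, -186.000°)
step 3: Δleader=(-17.000, -22.000, -15.000°), disengaged; cmd=(0,0,0) → follower holds at (42.000, -50.500, -186.000°)
step 4: Δleader=(19.000, 4.000, 19.000°), engaged; cmd=(36.000, 16.500, 76.000°) → follower=(78.000, -34.000, -110.000°)
step 5: Δleader=(-9.000, -11.000, 22.000°), engaged; cmd=(-20.000, -43.500, 88.000°) → follower=(58.000, -77.500, -22.000°)
step 6: Δleader=(-25.000, 21.000, -40.000°), disengaged; cmd=(0,0,0) → follower holds at (58.000, -77.500, -22.000°)

18.000 5.000 -10.000
18.000 5.000 -10.000
42.000 -50.500 -186.000
42.000 -50.500 -186.000
78.000 -34.000 -110.000
58.000 -77.500 -22.000
58.000 -77.500 -22.000


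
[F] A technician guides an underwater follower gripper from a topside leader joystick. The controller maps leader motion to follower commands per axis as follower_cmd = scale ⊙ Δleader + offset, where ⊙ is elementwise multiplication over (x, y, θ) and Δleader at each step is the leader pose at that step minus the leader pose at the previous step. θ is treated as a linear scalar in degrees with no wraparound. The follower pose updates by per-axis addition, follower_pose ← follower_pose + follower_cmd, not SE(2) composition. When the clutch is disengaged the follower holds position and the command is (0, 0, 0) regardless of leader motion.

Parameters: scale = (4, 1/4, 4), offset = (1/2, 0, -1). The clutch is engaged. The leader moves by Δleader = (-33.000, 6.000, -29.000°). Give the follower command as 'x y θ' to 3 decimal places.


axis x: 4·-33.000 + 1/2 = -131.500
axis y: 1/4·6.000 + 0 = 1.500
axis θ: 4·-29.000 + -1 = -117.000

-131.500 1.500 -117.000


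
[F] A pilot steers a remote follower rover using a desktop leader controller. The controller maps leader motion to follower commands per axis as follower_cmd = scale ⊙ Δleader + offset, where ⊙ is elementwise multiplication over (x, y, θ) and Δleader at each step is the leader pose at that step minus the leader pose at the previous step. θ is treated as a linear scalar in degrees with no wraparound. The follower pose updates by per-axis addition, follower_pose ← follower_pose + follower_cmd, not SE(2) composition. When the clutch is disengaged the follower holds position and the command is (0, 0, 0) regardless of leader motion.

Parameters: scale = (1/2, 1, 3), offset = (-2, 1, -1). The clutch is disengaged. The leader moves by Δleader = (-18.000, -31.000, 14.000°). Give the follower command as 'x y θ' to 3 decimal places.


clutch disengaged → follower holds; cmd = (0, 0, 0)

0.000 0.000 0.000


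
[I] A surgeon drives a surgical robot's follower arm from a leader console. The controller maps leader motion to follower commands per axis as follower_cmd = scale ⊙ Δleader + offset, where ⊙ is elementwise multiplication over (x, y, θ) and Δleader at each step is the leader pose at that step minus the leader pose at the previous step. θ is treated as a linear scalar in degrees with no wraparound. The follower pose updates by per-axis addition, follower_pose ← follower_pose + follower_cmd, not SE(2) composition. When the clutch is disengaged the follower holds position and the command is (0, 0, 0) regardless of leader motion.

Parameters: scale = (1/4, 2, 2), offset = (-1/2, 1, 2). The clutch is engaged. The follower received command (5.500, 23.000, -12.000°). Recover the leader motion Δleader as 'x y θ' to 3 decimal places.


24.000 11.000 -7.000

axis x: (5.500 − -1/2) / (1/4) = 24.000
axis y: (23.000 − 1) / (2) = 11.000
axis θ: (-12.000 − 2) / (2) = -7.000


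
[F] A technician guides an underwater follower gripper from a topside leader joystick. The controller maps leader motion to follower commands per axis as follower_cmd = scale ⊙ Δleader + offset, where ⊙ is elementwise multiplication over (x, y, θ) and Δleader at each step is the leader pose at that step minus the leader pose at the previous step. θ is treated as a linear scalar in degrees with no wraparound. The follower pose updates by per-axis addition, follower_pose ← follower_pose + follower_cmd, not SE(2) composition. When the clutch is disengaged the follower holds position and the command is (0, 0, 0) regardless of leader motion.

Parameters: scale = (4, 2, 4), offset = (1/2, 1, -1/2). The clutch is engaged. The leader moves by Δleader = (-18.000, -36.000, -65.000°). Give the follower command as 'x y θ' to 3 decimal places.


axis x: 4·-18.000 + 1/2 = -71.500
axis y: 2·-36.000 + 1 = -71.000
axis θ: 4·-65.000 + -1/2 = -260.500

-71.500 -71.000 -260.500


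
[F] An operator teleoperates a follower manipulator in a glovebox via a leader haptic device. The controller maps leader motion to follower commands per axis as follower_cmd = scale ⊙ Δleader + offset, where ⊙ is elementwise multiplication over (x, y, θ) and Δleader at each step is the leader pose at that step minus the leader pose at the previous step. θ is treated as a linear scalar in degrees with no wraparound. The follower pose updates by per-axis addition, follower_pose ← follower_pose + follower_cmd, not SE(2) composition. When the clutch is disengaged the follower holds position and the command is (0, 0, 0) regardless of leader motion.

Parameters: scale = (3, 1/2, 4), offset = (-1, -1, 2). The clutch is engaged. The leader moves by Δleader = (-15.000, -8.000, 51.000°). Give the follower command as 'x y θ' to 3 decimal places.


axis x: 3·-15.000 + -1 = -46.000
axis y: 1/2·-8.000 + -1 = -5.000
axis θ: 4·51.000 + 2 = 206.000

-46.000 -5.000 206.000


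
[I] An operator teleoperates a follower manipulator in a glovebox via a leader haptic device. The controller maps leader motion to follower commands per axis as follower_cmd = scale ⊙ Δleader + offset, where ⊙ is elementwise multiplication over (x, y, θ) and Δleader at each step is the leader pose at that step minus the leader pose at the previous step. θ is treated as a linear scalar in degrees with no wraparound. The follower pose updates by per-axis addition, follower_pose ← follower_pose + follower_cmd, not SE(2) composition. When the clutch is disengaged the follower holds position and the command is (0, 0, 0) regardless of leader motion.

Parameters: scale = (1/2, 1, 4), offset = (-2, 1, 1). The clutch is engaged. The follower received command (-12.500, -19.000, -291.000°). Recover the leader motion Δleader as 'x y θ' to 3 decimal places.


-21.000 -20.000 -73.000

axis x: (-12.500 − -2) / (1/2) = -21.000
axis y: (-19.000 − 1) / (1) = -20.000
axis θ: (-291.000 − 1) / (4) = -73.000


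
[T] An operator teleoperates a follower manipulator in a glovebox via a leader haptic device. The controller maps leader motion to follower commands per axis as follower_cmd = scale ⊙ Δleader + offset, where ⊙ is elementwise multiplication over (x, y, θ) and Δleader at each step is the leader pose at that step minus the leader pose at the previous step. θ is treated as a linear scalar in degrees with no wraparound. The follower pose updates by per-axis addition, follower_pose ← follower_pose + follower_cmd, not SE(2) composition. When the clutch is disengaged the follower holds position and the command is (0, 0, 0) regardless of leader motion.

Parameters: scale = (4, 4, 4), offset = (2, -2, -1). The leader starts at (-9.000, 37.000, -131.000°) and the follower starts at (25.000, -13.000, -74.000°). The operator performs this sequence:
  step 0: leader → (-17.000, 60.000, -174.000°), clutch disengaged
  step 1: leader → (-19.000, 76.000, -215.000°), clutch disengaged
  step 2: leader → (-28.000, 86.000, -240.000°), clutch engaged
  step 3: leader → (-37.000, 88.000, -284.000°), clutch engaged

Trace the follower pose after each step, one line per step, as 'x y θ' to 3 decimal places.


25.000 -13.000 -74.000
25.000 -13.000 -74.000
-9.000 25.000 -175.000
-43.000 31.000 -352.000

step 0: Δleader=(-8.000, 23.000, -43.000°), disengaged; cmd=(0,0,0) → follower holds at (25.000, -13.000, -74.000°)
step 1: Δleader=(-2.000, 16.000, -41.000°), disengaged; cmd=(0,0,0) → follower holds at (25.000, -13.000, -74.000°)
step 2: Δleader=(-9.000, 10.000, -25.000°), engaged; cmd=(-34.000, 38.000, -101.000°) → follower=(-9.000, 25.000, -175.000°)
step 3: Δleader=(-9.000, 2.000, -44.000°), engaged; cmd=(-34.000, 6.000, -177.000°) → follower=(-43.000, 31.000, -352.000°)


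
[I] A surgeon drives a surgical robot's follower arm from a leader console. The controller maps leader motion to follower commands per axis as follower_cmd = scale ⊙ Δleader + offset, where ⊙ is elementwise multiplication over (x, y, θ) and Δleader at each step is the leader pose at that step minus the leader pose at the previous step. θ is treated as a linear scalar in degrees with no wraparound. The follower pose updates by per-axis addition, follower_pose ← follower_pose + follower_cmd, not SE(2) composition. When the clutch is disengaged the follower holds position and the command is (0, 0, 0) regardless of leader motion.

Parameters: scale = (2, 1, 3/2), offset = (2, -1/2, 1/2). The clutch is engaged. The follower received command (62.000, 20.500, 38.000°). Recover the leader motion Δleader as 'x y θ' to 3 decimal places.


axis x: (62.000 − 2) / (2) = 30.000
axis y: (20.500 − -1/2) / (1) = 21.000
axis θ: (38.000 − 1/2) / (3/2) = 25.000

30.000 21.000 25.000


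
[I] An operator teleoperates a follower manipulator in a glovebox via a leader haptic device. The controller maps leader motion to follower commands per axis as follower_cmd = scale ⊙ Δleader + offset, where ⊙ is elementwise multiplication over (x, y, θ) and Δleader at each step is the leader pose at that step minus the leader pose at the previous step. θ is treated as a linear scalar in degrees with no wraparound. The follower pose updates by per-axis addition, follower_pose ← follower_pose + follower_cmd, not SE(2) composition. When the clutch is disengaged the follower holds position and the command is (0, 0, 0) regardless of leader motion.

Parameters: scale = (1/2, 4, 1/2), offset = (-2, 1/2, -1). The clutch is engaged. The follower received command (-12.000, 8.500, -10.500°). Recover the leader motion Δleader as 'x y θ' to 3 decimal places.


-20.000 2.000 -19.000

axis x: (-12.000 − -2) / (1/2) = -20.000
axis y: (8.500 − 1/2) / (4) = 2.000
axis θ: (-10.500 − -1) / (1/2) = -19.000


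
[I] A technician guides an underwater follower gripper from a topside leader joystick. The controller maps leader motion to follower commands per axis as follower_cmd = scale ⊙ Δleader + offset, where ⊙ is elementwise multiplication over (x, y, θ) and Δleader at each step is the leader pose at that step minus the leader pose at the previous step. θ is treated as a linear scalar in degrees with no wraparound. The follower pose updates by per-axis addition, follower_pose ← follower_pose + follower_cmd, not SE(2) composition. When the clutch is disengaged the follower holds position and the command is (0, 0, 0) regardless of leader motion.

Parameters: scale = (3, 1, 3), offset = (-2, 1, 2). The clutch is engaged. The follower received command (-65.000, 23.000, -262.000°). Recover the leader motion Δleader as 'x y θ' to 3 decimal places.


-21.000 22.000 -88.000

axis x: (-65.000 − -2) / (3) = -21.000
axis y: (23.000 − 1) / (1) = 22.000
axis θ: (-262.000 − 2) / (3) = -88.000


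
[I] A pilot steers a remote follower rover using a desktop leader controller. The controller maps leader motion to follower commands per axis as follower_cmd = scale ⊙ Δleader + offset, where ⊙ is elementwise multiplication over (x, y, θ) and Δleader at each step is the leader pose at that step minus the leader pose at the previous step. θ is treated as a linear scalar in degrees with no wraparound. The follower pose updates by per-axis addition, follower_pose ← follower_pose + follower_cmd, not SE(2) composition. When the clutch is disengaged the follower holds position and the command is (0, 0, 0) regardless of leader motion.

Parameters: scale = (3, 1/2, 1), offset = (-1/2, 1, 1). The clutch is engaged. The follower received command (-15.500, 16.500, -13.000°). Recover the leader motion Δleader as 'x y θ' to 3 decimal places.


axis x: (-15.500 − -1/2) / (3) = -5.000
axis y: (16.500 − 1) / (1/2) = 31.000
axis θ: (-13.000 − 1) / (1) = -14.000

-5.000 31.000 -14.000


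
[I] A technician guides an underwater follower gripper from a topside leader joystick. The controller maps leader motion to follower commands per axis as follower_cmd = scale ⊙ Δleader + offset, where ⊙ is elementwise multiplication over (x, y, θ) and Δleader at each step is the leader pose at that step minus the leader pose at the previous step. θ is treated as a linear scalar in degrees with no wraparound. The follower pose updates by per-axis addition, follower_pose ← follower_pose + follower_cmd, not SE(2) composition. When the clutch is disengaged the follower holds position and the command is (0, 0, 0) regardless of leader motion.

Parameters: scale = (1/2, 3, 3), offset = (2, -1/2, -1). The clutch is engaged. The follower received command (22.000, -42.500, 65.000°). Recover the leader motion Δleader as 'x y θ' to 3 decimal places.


axis x: (22.000 − 2) / (1/2) = 40.000
axis y: (-42.500 − -1/2) / (3) = -14.000
axis θ: (65.000 − -1) / (3) = 22.000

40.000 -14.000 22.000


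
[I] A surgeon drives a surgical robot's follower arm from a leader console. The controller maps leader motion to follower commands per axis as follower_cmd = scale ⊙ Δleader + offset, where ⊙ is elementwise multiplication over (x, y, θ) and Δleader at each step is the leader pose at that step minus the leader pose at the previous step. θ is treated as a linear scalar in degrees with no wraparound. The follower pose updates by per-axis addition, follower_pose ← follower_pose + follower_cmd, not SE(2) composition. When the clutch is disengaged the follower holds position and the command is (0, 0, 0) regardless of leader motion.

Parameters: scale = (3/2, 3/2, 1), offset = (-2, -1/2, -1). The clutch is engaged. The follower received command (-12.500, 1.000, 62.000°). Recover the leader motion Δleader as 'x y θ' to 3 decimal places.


axis x: (-12.500 − -2) / (3/2) = -7.000
axis y: (1.000 − -1/2) / (3/2) = 1.000
axis θ: (62.000 − -1) / (1) = 63.000

-7.000 1.000 63.000


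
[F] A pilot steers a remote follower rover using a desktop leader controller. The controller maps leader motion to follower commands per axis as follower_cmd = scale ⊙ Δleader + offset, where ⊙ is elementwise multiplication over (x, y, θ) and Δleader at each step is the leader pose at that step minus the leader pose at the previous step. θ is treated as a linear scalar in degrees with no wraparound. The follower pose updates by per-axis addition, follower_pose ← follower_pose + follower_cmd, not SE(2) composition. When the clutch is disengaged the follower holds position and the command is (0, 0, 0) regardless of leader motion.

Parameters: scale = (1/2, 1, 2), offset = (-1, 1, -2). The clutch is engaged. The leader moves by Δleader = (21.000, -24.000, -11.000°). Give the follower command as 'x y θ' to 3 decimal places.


axis x: 1/2·21.000 + -1 = 9.500
axis y: 1·-24.000 + 1 = -23.000
axis θ: 2·-11.000 + -2 = -24.000

9.500 -23.000 -24.000


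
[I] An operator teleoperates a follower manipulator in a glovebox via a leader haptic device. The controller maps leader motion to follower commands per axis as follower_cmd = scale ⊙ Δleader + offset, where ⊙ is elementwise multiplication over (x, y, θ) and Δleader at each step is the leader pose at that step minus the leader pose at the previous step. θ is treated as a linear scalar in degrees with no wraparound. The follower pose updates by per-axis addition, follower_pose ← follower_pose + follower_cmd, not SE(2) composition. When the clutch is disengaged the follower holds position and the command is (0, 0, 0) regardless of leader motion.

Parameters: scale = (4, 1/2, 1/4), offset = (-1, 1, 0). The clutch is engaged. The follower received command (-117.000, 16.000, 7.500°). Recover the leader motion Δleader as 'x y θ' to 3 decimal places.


-29.000 30.000 30.000

axis x: (-117.000 − -1) / (4) = -29.000
axis y: (16.000 − 1) / (1/2) = 30.000
axis θ: (7.500 − 0) / (1/4) = 30.000


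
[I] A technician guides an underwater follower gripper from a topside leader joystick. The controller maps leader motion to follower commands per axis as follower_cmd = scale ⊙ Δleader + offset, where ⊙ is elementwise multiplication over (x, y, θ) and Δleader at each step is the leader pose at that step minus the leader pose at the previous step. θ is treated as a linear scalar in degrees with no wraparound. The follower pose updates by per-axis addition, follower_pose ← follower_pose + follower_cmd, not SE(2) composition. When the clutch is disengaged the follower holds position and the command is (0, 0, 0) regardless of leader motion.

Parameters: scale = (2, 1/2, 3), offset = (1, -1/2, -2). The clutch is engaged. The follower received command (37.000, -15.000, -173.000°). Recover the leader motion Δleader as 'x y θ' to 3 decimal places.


axis x: (37.000 − 1) / (2) = 18.000
axis y: (-15.000 − -1/2) / (1/2) = -29.000
axis θ: (-173.000 − -2) / (3) = -57.000

18.000 -29.000 -57.000


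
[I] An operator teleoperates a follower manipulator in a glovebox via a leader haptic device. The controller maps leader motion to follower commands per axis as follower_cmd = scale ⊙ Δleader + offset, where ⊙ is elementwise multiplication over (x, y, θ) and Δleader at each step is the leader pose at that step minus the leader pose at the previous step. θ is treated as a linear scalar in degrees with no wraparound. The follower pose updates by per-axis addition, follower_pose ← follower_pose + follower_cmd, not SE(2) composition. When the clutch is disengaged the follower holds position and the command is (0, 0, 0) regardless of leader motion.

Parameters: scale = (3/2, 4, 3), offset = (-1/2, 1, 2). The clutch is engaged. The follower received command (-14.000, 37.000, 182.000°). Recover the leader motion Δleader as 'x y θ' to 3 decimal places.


-9.000 9.000 60.000

axis x: (-14.000 − -1/2) / (3/2) = -9.000
axis y: (37.000 − 1) / (4) = 9.000
axis θ: (182.000 − 2) / (3) = 60.000


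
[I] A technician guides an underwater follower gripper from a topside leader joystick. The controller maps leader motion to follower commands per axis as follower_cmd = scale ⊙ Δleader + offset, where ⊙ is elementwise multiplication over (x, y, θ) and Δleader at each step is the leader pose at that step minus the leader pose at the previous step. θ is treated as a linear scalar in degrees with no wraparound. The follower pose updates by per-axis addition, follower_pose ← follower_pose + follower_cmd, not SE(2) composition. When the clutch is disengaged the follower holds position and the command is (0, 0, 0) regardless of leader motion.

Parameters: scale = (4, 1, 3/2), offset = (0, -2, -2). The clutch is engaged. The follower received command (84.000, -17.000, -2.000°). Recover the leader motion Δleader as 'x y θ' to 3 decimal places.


axis x: (84.000 − 0) / (4) = 21.000
axis y: (-17.000 − -2) / (1) = -15.000
axis θ: (-2.000 − -2) / (3/2) = 0.000

21.000 -15.000 0.000


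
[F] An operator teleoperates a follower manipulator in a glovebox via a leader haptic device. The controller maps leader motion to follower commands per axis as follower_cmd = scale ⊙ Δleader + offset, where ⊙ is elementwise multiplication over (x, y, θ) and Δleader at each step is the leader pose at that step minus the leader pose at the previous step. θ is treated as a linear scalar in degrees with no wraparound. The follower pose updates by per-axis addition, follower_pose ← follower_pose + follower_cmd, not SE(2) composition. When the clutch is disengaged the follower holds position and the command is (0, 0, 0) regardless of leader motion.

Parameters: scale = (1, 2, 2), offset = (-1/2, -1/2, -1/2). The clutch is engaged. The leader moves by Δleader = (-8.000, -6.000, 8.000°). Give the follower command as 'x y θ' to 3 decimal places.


-8.500 -12.500 15.500

axis x: 1·-8.000 + -1/2 = -8.500
axis y: 2·-6.000 + -1/2 = -12.500
axis θ: 2·8.000 + -1/2 = 15.500


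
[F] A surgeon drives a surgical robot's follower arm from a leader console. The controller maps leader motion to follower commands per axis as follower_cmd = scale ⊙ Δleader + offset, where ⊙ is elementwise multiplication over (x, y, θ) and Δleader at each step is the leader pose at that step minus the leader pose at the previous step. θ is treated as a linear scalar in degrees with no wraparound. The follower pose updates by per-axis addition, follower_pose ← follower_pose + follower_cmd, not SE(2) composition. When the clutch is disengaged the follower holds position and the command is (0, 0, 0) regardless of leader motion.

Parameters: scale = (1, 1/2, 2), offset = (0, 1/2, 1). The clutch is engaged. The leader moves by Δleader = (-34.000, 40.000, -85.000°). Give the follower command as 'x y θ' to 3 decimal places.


-34.000 20.500 -169.000

axis x: 1·-34.000 + 0 = -34.000
axis y: 1/2·40.000 + 1/2 = 20.500
axis θ: 2·-85.000 + 1 = -169.000


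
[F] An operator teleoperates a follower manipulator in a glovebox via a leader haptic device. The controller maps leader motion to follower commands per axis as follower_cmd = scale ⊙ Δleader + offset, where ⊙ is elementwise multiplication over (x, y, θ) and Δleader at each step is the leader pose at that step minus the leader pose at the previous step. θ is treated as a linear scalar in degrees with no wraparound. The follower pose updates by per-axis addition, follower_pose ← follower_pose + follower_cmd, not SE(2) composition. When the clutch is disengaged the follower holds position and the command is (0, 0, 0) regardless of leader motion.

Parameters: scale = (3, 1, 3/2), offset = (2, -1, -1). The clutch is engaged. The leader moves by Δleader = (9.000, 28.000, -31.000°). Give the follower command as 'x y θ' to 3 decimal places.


axis x: 3·9.000 + 2 = 29.000
axis y: 1·28.000 + -1 = 27.000
axis θ: 3/2·-31.000 + -1 = -47.500

29.000 27.000 -47.500


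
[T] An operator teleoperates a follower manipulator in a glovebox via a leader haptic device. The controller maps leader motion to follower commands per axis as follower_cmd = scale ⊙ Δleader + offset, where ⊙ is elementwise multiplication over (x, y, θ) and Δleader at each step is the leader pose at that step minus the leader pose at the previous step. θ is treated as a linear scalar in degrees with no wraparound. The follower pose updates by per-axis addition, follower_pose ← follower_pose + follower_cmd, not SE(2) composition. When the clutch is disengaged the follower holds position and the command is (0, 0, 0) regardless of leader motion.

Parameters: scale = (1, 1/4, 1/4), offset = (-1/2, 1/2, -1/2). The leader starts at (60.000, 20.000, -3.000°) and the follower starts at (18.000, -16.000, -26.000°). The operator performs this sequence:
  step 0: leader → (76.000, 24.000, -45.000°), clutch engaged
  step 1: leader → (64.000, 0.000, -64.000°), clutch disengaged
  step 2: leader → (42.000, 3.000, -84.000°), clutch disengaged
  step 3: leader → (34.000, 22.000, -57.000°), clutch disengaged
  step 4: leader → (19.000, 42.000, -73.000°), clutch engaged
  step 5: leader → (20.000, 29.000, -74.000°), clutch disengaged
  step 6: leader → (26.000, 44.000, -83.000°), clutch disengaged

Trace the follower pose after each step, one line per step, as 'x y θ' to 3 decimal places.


33.500 -14.500 -37.000
33.500 -14.500 -37.000
33.500 -14.500 -37.000
33.500 -14.500 -37.000
18.000 -9.000 -41.500
18.000 -9.000 -41.500
18.000 -9.000 -41.500

step 0: Δleader=(16.000, 4.000, -42.000°), engaged; cmd=(15.500, 1.500, -11.000°) → follower=(33.500, -14.500, -37.000°)
step 1: Δleader=(-12.000, -24.000, -19.000°), disengaged; cmd=(0,0,0) → follower holds at (33.500, -14.500, -37.000°)
step 2: Δleader=(-22.000, 3.000, -20.000°), disengaged; cmd=(0,0,0) → follower holds at (33.500, -14.500, -37.000°)
step 3: Δleader=(-8.000, 19.000, 27.000°), disengaged; cmd=(0,0,0) → follower holds at (33.500, -14.500, -37.000°)
step 4: Δleader=(-15.000, 20.000, -16.000°), engaged; cmd=(-15.500, 5.500, -4.500°) → follower=(18.000, -9.000, -41.500°)
step 5: Δleader=(1.000, -13.000, -1.000°), disengaged; cmd=(0,0,0) → follower holds at (18.000, -9.000, -41.500°)
step 6: Δleader=(6.000, 15.000, -9.000°), disengaged; cmd=(0,0,0) → follower holds at (18.000, -9.000, -41.500°)


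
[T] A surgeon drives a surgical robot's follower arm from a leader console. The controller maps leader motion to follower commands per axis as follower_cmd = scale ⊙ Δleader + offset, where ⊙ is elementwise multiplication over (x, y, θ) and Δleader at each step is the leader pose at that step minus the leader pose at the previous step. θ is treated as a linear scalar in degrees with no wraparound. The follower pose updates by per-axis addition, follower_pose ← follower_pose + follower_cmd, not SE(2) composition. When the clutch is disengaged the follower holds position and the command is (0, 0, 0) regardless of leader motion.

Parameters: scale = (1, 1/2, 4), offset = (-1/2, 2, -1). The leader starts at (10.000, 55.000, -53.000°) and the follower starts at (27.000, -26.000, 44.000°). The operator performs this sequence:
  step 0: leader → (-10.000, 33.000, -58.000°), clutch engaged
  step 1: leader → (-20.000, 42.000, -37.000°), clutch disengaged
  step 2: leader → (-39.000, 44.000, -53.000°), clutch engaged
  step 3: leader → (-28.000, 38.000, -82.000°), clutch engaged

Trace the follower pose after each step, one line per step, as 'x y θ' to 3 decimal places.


step 0: Δleader=(-20.000, -22.000, -5.000°), engaged; cmd=(-20.500, -9.000, -21.000°) → follower=(6.500, -35.000, 23.000°)
step 1: Δleader=(-10.000, 9.000, 21.000°), disengaged; cmd=(0,0,0) → follower holds at (6.500, -35.000, 23.000°)
step 2: Δleader=(-19.000, 2.000, -16.000°), engaged; cmd=(-19.500, 3.000, -65.000°) → follower=(-13.000, -32.000, -42.000°)
step 3: Δleader=(11.000, -6.000, -29.000°), engaged; cmd=(10.500, -1.000, -117.000°) → follower=(-2.500, -33.000, -159.000°)

6.500 -35.000 23.000
6.500 -35.000 23.000
-13.000 -32.000 -42.000
-2.500 -33.000 -159.000


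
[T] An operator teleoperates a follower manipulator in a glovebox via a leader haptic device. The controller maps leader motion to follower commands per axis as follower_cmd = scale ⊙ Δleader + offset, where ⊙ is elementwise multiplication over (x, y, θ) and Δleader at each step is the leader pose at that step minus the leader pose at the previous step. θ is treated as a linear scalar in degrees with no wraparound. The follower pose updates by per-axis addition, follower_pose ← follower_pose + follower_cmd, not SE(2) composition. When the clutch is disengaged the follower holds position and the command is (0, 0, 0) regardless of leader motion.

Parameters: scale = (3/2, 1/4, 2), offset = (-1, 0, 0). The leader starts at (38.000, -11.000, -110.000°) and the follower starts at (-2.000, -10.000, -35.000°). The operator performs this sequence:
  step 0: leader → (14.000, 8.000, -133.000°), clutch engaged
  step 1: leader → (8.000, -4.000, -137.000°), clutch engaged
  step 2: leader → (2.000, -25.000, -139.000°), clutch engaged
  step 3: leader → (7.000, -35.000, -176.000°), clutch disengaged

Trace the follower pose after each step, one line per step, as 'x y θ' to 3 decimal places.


-39.000 -5.250 -81.000
-49.000 -8.250 -89.000
-59.000 -13.500 -93.000
-59.000 -13.500 -93.000

step 0: Δleader=(-24.000, 19.000, -23.000°), engaged; cmd=(-37.000, 4.750, -46.000°) → follower=(-39.000, -5.250, -81.000°)
step 1: Δleader=(-6.000, -12.000, -4.000°), engaged; cmd=(-10.000, -3.000, -8.000°) → follower=(-49.000, -8.250, -89.000°)
step 2: Δleader=(-6.000, -21.000, -2.000°), engaged; cmd=(-10.000, -5.250, -4.000°) → follower=(-59.000, -13.500, -93.000°)
step 3: Δleader=(5.000, -10.000, -37.000°), disengaged; cmd=(0,0,0) → follower holds at (-59.000, -13.500, -93.000°)


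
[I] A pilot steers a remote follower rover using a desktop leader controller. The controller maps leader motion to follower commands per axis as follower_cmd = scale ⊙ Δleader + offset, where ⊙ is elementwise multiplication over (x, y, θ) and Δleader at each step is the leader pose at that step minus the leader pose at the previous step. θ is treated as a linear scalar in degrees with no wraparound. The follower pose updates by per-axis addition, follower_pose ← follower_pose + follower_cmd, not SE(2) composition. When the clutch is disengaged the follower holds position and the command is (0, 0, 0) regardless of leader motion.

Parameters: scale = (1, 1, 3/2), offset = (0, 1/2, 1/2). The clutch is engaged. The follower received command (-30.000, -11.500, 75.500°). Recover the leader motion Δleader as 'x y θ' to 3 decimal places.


-30.000 -12.000 50.000

axis x: (-30.000 − 0) / (1) = -30.000
axis y: (-11.500 − 1/2) / (1) = -12.000
axis θ: (75.500 − 1/2) / (3/2) = 50.000


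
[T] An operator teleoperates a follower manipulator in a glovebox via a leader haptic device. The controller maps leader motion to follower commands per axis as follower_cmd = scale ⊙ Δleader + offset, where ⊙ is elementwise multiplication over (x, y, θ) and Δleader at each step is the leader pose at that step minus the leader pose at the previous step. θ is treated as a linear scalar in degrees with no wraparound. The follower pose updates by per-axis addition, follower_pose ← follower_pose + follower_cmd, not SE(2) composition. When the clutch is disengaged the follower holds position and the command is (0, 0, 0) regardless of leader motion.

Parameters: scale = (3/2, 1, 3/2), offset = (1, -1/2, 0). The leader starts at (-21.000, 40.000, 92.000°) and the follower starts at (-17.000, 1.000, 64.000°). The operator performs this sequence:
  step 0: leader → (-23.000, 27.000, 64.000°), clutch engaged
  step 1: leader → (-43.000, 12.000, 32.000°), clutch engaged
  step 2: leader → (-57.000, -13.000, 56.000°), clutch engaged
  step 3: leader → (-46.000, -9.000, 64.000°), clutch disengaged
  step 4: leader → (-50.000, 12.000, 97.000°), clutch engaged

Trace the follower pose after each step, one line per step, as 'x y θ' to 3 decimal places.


step 0: Δleader=(-2.000, -13.000, -28.000°), engaged; cmd=(-2.000, -13.500, -42.000°) → follower=(-19.000, -12.500, 22.000°)
step 1: Δleader=(-20.000, -15.000, -32.000°), engaged; cmd=(-29.000, -15.500, -48.000°) → follower=(-48.000, -28.000, -26.000°)
step 2: Δleader=(-14.000, -25.000, 24.000°), engaged; cmd=(-20.000, -25.500, 36.000°) → follower=(-68.000, -53.500, 10.000°)
step 3: Δleader=(11.000, 4.000, 8.000°), disengaged; cmd=(0,0,0) → follower holds at (-68.000, -53.500, 10.000°)
step 4: Δleader=(-4.000, 21.000, 33.000°), engaged; cmd=(-5.000, 20.500, 49.500°) → follower=(-73.000, -33.000, 59.500°)

-19.000 -12.500 22.000
-48.000 -28.000 -26.000
-68.000 -53.500 10.000
-68.000 -53.500 10.000
-73.000 -33.000 59.500


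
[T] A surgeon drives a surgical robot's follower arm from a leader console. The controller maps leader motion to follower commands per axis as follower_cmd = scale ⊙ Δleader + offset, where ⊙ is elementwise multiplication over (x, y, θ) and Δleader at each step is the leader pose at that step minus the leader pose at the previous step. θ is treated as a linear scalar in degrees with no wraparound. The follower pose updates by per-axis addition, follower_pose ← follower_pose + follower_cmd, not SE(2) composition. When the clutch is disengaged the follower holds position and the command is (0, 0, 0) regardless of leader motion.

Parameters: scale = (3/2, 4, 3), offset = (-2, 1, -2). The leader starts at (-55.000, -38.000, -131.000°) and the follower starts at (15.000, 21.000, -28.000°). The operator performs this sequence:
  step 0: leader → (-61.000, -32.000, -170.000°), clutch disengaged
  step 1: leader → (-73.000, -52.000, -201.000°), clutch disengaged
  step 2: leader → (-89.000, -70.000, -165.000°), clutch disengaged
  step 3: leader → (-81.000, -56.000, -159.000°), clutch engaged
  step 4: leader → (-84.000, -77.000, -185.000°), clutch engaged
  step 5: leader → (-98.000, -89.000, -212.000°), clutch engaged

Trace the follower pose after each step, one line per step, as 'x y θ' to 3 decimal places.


step 0: Δleader=(-6.000, 6.000, -39.000°), disengaged; cmd=(0,0,0) → follower holds at (15.000, 21.000, -28.000°)
step 1: Δleader=(-12.000, -20.000, -31.000°), disengaged; cmd=(0,0,0) → follower holds at (15.000, 21.000, -28.000°)
step 2: Δleader=(-16.000, -18.000, 36.000°), disengaged; cmd=(0,0,0) → follower holds at (15.000, 21.000, -28.000°)
step 3: Δleader=(8.000, 14.000, 6.000°), engaged; cmd=(10.000, 57.000, 16.000°) → follower=(25.000, 78.000, -12.000°)
step 4: Δleader=(-3.000, -21.000, -26.000°), engaged; cmd=(-6.500, -83.000, -80.000°) → follower=(18.500, -5.000, -92.000°)
step 5: Δleader=(-14.000, -12.000, -27.000°), engaged; cmd=(-23.000, -47.000, -83.000°) → follower=(-4.500, -52.000, -175.000°)

15.000 21.000 -28.000
15.000 21.000 -28.000
15.000 21.000 -28.000
25.000 78.000 -12.000
18.500 -5.000 -92.000
-4.500 -52.000 -175.000


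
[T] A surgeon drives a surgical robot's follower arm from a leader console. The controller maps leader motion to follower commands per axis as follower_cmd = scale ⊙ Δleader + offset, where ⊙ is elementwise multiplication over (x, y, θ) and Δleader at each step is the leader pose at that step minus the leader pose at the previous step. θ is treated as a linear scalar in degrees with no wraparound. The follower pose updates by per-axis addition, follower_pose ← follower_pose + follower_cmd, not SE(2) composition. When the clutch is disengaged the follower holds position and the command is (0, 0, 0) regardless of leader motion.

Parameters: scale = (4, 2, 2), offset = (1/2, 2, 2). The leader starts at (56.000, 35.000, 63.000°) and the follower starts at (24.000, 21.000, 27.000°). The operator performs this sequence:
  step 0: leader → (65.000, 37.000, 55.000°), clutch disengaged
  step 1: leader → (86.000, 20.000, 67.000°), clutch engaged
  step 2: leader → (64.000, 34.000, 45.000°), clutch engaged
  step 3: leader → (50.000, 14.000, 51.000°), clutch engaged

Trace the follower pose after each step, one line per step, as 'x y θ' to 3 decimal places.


24.000 21.000 27.000
108.500 -11.000 53.000
21.000 19.000 11.000
-34.500 -19.000 25.000

step 0: Δleader=(9.000, 2.000, -8.000°), disengaged; cmd=(0,0,0) → follower holds at (24.000, 21.000, 27.000°)
step 1: Δleader=(21.000, -17.000, 12.000°), engaged; cmd=(84.500, -32.000, 26.000°) → follower=(108.500, -11.000, 53.000°)
step 2: Δleader=(-22.000, 14.000, -22.000°), engaged; cmd=(-87.500, 30.000, -42.000°) → follower=(21.000, 19.000, 11.000°)
step 3: Δleader=(-14.000, -20.000, 6.000°), engaged; cmd=(-55.500, -38.000, 14.000°) → follower=(-34.500, -19.000, 25.000°)


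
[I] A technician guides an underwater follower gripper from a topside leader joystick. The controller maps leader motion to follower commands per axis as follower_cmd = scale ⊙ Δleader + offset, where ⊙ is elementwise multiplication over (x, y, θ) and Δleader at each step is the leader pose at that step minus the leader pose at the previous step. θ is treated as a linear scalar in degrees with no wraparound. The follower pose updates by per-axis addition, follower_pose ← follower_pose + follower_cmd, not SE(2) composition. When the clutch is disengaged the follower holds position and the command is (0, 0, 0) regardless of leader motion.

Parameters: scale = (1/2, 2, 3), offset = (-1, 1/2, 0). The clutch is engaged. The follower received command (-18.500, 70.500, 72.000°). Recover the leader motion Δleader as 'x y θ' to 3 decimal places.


axis x: (-18.500 − -1) / (1/2) = -35.000
axis y: (70.500 − 1/2) / (2) = 35.000
axis θ: (72.000 − 0) / (3) = 24.000

-35.000 35.000 24.000


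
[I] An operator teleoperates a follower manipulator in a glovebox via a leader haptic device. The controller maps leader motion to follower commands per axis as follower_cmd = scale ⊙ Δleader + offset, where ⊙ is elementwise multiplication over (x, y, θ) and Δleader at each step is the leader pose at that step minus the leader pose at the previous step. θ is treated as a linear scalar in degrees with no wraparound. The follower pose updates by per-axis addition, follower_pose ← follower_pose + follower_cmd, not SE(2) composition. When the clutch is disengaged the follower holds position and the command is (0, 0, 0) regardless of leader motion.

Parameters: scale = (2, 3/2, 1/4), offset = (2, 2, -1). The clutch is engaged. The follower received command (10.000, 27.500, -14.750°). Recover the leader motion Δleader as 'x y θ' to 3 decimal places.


4.000 17.000 -55.000

axis x: (10.000 − 2) / (2) = 4.000
axis y: (27.500 − 2) / (3/2) = 17.000
axis θ: (-14.750 − -1) / (1/4) = -55.000
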